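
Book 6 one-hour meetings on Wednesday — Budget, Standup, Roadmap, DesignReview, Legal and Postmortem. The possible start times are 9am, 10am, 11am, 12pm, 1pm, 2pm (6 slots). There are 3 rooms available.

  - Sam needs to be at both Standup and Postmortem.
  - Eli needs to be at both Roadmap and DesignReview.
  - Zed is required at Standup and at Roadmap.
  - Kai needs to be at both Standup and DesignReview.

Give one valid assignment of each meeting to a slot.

DesignReview=11am; Budget=9am; Standup=9am; Legal=9am; Roadmap=10am; Postmortem=10am

Checking: Roadmap(10am) != DesignReview(11am); Standup(9am) != Roadmap(10am); Standup(9am) != DesignReview(11am); Standup(9am) != Postmortem(10am); max 3 per slot (cap 3).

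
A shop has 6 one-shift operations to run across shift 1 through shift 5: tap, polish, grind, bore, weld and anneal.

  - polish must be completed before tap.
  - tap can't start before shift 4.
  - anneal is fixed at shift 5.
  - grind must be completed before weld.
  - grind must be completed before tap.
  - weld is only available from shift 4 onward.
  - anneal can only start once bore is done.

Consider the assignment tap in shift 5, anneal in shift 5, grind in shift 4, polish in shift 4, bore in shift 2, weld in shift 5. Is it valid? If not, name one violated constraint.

grind must be completed before weld — holds.
anneal is fixed at shift 5 — holds.
tap can't start before shift 4 — holds.
anneal can only start once bore is done — holds.
polish must be completed before tap — holds.
grind must be completed before tap — holds.
weld is only available from shift 4 onward — holds.

Yes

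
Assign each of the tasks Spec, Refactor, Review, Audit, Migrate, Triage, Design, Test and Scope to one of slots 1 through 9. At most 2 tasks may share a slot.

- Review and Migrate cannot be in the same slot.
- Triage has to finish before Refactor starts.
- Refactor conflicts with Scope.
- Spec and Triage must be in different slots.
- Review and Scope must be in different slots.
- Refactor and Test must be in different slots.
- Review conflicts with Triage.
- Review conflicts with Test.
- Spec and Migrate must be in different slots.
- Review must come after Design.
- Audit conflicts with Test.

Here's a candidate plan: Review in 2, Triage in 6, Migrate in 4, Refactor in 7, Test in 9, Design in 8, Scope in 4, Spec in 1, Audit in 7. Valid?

No — it violates: Review must come after Design

Audit conflicts with Test — holds.
Review conflicts with Test — holds.
Review must come after Design — violated.
Spec and Migrate must be in different slots — holds.
At most 2 tasks may share a slot — holds.
Review conflicts with Triage — holds.
Triage has to finish before Refactor starts — holds.
Refactor conflicts with Scope — holds.
Review and Migrate cannot be in the same slot — holds.
Review and Scope must be in different slots — holds.
Refactor and Test must be in different slots — holds.
Spec and Triage must be in different slots — holds.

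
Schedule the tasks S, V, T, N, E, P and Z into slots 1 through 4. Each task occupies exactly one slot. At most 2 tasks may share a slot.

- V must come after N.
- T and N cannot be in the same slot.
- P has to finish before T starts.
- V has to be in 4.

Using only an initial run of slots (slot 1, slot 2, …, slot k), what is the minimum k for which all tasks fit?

4

The precedence chain requires at least 2 distinct slots.
With at most 2 per slot and 7 tasks, at least 4 slots are needed.
V can't be placed before 4, so the schedule must run through at least slot 4.
4 works (last occupied slot: 4): for example P in 1, Z in 3, V in 4, N in 1, E in 3, T in 2, S in 2.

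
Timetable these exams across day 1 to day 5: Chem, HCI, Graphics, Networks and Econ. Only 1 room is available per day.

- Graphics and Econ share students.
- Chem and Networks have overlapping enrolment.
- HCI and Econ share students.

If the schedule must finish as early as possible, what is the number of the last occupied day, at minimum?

With at most 1 per day and 5 exams, at least 5 days are needed.
5 works (last occupied day: day 5): for example Graphics=day 3, Chem=day 1, Econ=day 5, HCI=day 2, Networks=day 4.

5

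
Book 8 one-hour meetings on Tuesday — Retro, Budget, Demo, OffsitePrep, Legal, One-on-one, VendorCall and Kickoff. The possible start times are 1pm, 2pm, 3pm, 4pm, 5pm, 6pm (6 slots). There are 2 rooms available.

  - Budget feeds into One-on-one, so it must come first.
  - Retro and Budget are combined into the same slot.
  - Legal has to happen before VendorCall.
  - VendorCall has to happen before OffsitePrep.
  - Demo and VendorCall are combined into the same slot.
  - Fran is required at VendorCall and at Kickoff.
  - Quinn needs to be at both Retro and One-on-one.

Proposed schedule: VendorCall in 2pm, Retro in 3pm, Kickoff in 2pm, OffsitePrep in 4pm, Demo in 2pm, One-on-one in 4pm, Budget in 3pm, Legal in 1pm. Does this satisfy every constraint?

No — it violates: Fran is required at VendorCall and at Kickoff

Retro and Budget are combined into the same slot — holds.
Budget feeds into One-on-one, so it must come first — holds.
VendorCall has to happen before OffsitePrep — holds.
Demo and VendorCall are combined into the same slot — holds.
Quinn needs to be at both Retro and One-on-one — holds.
Legal has to happen before VendorCall — holds.
Fran is required at VendorCall and at Kickoff — violated.
There are 2 rooms available — violated.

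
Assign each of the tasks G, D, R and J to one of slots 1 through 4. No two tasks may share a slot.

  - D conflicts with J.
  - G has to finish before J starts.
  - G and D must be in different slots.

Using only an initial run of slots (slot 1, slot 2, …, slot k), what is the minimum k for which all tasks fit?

4 slots

The precedence chain requires at least 2 distinct slots.
With at most 1 per slot and 4 tasks, at least 4 slots are needed.
4 works (last occupied slot: 4): for example R in 4, J in 2, D in 3, G in 1.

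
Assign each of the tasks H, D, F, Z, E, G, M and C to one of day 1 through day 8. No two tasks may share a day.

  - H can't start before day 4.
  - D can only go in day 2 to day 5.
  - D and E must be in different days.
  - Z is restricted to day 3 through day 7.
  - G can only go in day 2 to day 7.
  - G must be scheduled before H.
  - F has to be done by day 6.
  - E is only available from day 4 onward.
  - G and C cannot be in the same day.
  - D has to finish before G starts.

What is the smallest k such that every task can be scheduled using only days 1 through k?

8

The precedence chain requires at least 3 distinct days.
With at most 1 per day and 8 tasks, at least 8 days are needed.
H can't be placed before day 4, so the schedule must run through at least day 4.
8 works (last occupied day: day 8): for example D in day 2; Z in day 5; C in day 8; H in day 4; M in day 7; G in day 3; E in day 6; F in day 1.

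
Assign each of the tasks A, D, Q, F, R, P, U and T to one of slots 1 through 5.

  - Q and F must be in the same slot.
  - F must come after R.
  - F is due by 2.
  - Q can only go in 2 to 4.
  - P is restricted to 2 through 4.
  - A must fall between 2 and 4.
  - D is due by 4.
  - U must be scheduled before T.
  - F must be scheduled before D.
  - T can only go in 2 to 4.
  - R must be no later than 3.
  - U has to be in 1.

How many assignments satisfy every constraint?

54

Splitting on A: it can be 2 (18), 3 (18), 4 (18). Listing each branch's schedules as (D, Q, F, R, P, U, T):
A=2: (3,2,2,1,2,1,2) (3,2,2,1,2,1,3) (3,2,2,1,2,1,4) (3,2,2,1,3,1,2) (3,2,2,1,3,1,3) (3,2,2,1,3,1,4) (3,2,2,1,4,1,2) (3,2,2,1,4,1,3) (3,2,2,1,4,1,4) (4,2,2,1,2,1,2) (4,2,2,1,2,1,3) (4,2,2,1,2,1,4) (4,2,2,1,3,1,2) (4,2,2,1,3,1,3) (4,2,2,1,3,1,4) (4,2,2,1,4,1,2) (4,2,2,1,4,1,3) (4,2,2,1,4,1,4) — 18.
A=3: (3,2,2,1,2,1,2) (3,2,2,1,2,1,3) (3,2,2,1,2,1,4) (3,2,2,1,3,1,2) (3,2,2,1,3,1,3) (3,2,2,1,3,1,4) (3,2,2,1,4,1,2) (3,2,2,1,4,1,3) (3,2,2,1,4,1,4) (4,2,2,1,2,1,2) (4,2,2,1,2,1,3) (4,2,2,1,2,1,4) (4,2,2,1,3,1,2) (4,2,2,1,3,1,3) (4,2,2,1,3,1,4) (4,2,2,1,4,1,2) (4,2,2,1,4,1,3) (4,2,2,1,4,1,4) — 18.
A=4: (3,2,2,1,2,1,2) (3,2,2,1,2,1,3) (3,2,2,1,2,1,4) (3,2,2,1,3,1,2) (3,2,2,1,3,1,3) (3,2,2,1,3,1,4) (3,2,2,1,4,1,2) (3,2,2,1,4,1,3) (3,2,2,1,4,1,4) (4,2,2,1,2,1,2) (4,2,2,1,2,1,3) (4,2,2,1,2,1,4) (4,2,2,1,3,1,2) (4,2,2,1,3,1,3) (4,2,2,1,3,1,4) (4,2,2,1,4,1,2) (4,2,2,1,4,1,3) (4,2,2,1,4,1,4) — 18.
Summing: 18 + 18 + 18 = 54.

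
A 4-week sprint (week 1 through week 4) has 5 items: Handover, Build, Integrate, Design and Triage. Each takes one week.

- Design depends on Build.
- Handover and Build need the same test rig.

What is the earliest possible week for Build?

Downstream work caps Build at week 3.
Build at week 1 is achievable: Design -> week 2; Handover -> week 2; Build -> week 1; Integrate -> week 1; Triage -> week 1.

week 1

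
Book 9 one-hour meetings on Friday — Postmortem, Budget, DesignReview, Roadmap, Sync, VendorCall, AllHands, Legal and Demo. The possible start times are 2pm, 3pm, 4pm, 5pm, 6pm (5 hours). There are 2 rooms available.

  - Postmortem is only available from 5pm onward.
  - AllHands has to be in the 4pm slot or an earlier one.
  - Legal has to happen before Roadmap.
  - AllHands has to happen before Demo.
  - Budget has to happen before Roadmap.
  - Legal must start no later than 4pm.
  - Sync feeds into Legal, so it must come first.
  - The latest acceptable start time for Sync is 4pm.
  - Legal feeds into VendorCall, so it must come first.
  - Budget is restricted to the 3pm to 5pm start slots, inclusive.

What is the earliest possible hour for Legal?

3pm

Precedence pushes Legal to at least 3pm; Legal's own window allows nothing later than 4pm.
Legal at 3pm is achievable: Demo -> 5pm; AllHands -> 2pm; VendorCall -> 4pm; Budget -> 3pm; Roadmap -> 4pm; Postmortem -> 5pm; Legal -> 3pm; Sync -> 2pm; DesignReview -> 6pm.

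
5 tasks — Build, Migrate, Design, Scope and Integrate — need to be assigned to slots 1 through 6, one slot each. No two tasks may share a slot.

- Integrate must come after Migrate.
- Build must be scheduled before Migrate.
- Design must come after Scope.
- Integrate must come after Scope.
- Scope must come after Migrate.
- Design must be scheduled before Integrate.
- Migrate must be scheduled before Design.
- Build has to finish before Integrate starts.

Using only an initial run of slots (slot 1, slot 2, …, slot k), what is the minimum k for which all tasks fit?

The precedence chain requires at least 5 distinct slots.
With at most 1 per slot and 5 tasks, at least 5 slots are needed.
5 works (last occupied slot: 5): for example Migrate in 2, Scope in 3, Integrate in 5, Build in 1, Design in 4.

5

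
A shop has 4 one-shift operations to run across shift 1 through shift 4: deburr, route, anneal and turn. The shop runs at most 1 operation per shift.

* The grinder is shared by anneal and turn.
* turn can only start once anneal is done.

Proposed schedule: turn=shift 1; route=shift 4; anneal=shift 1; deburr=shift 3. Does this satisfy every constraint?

No — it violates: The grinder is shared by anneal and turn

turn can only start once anneal is done — violated.
The grinder is shared by anneal and turn — violated.
The shop runs at most 1 operation per shift — violated.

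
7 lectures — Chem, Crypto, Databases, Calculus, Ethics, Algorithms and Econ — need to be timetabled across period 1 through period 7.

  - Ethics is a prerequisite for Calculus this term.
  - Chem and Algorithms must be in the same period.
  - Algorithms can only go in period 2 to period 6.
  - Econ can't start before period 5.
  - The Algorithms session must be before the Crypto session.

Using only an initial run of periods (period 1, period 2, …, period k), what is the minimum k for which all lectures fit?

5

The precedence chain requires at least 2 distinct periods.
Econ can't be placed before period 5, so the schedule must run through at least period 5.
5 works (last occupied period: period 5): for example Databases=period 1, Econ=period 5, Ethics=period 1, Chem=period 2, Crypto=period 3, Algorithms=period 2, Calculus=period 2.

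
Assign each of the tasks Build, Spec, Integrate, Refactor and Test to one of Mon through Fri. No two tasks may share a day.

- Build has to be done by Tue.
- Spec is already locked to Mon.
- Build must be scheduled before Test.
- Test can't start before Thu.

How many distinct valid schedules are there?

4

Enumerating: Refactor in Fri; Spec in Mon; Test in Thu; Integrate in Wed; Build in Tue | Integrate in Fri; Build in Tue; Refactor in Wed; Test in Thu; Spec in Mon | Spec=Mon; Refactor=Thu; Build=Tue; Test=Fri; Integrate=Wed | Integrate -> Thu, Refactor -> Wed, Spec -> Mon, Test -> Fri, Build -> Tue.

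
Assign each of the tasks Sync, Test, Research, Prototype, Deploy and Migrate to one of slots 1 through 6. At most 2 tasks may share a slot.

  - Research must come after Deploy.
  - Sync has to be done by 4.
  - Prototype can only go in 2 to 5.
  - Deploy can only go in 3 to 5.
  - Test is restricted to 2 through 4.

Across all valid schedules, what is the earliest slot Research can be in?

Precedence pushes Research to at least 4.
Research at 4 is achievable: Prototype=2; Test=2; Migrate=1; Research=4; Sync=1; Deploy=3.

4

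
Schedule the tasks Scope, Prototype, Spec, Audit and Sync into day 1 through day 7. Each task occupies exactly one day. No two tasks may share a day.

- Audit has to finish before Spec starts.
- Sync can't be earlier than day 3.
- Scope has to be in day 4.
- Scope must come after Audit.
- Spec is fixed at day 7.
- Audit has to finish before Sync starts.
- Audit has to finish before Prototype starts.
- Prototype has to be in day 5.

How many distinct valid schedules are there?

5

Splitting on Audit: it can be day 1 (2), day 2 (2), day 3 (1). Listing each branch's schedules as (Scope, Prototype, Spec, Sync) by day number:
Audit=day 1: (4,5,7,3) (4,5,7,6) — 2.
Audit=day 2: (4,5,7,3) (4,5,7,6) — 2.
Audit=day 3: (4,5,7,6) — 1.
Summing: 2 + 2 + 1 = 5.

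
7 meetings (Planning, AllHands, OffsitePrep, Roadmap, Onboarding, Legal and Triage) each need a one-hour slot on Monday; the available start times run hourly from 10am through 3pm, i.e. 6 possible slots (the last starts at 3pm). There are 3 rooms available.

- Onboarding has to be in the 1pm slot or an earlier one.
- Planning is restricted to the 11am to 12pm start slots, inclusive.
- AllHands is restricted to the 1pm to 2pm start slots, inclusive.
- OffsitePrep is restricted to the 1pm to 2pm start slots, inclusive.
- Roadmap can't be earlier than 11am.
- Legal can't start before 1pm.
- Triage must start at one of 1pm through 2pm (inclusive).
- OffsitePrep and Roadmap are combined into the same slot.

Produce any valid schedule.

AllHands=1pm; Legal=2pm; Roadmap=1pm; OffsitePrep=1pm; Onboarding=10am; Triage=2pm; Planning=11am

Checking: OffsitePrep = Roadmap = 1pm; Roadmap=1pm in [11am,3pm]; AllHands=1pm in [1pm,2pm]; Triage=2pm in [1pm,2pm]; OffsitePrep=1pm in [1pm,2pm]; Legal=2pm in [1pm,3pm]; Onboarding=10am in [10am,1pm]; Planning=11am in [11am,12pm]; max 3 per slot (cap 3).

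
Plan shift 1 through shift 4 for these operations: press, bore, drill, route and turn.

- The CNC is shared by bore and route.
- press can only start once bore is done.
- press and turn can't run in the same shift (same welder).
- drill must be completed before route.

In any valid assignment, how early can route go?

shift 2

Precedence pushes route to at least shift 2.
route at shift 2 is achievable: bore in shift 1; drill in shift 1; route in shift 2; press in shift 2; turn in shift 1.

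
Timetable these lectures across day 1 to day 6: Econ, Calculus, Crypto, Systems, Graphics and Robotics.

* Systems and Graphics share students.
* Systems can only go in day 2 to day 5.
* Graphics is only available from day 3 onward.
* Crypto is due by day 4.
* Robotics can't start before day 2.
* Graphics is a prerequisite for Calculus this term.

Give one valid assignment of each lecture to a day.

Calculus in day 4; Crypto in day 1; Graphics in day 3; Systems in day 2; Econ in day 1; Robotics in day 2

Checking: Graphics(day 3) before Calculus(day 4); Systems(day 2) != Graphics(day 3); Systems=day 2 in [day 2,day 5]; Graphics=day 3 in [day 3,day 6]; Robotics=day 2 in [day 2,day 6]; Crypto=day 1 in [day 1,day 4].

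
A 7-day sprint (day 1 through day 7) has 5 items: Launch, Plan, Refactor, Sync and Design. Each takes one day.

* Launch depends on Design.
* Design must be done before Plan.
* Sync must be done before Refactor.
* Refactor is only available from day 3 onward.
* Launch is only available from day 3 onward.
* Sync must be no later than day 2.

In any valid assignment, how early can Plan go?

Precedence pushes Plan to at least day 2.
Plan at day 2 is achievable: Sync=day 1; Design=day 1; Launch=day 3; Plan=day 2; Refactor=day 3.

day 2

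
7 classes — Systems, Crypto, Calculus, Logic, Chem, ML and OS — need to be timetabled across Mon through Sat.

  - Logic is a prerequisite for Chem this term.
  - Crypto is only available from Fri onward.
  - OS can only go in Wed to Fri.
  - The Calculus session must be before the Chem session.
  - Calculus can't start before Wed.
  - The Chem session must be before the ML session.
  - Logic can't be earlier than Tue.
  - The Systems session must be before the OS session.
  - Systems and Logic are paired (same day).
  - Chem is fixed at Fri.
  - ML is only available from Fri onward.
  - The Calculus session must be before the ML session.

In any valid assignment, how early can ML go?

Sat

ML is available from Fri; precedence pushes ML to at least Sat.
ML at Sat is achievable: Calculus in Wed; ML in Sat; Systems in Tue; OS in Wed; Crypto in Fri; Chem in Fri; Logic in Tue.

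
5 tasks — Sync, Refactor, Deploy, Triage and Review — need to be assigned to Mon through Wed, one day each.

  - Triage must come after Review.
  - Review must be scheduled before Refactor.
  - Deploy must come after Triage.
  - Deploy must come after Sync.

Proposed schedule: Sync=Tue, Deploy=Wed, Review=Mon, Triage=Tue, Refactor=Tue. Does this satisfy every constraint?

Deploy must come after Sync — holds.
Deploy must come after Triage — holds.
Triage must come after Review — holds.
Review must be scheduled before Refactor — holds.

Valid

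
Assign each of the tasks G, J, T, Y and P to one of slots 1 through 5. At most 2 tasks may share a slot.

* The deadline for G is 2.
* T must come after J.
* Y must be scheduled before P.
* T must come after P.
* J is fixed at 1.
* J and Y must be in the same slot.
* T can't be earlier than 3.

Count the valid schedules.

6

Splitting on T: it can be 3 (1), 4 (2), 5 (3). Listing each branch's schedules as (G, J, Y, P):
T=3: (2,1,1,2) — 1.
T=4: (2,1,1,2) (2,1,1,3) — 2.
T=5: (2,1,1,2) (2,1,1,3) (2,1,1,4) — 3.
Summing: 1 + 2 + 3 = 6.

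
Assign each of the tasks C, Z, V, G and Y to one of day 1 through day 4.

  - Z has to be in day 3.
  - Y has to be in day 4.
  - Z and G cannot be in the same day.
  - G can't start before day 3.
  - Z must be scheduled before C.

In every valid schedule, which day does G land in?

day 4

G's window is day 3–day 4.
Z is fixed at day 3, and G can't share a day with Z.
So G must be day 4.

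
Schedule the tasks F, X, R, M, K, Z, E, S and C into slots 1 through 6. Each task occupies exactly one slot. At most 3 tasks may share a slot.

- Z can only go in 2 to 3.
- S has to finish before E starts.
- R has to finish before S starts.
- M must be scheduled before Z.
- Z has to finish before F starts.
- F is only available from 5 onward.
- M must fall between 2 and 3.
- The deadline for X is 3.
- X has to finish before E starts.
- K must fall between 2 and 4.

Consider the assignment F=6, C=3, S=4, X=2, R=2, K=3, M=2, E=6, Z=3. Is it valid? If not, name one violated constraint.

Yes, all constraints hold

X has to finish before E starts — holds.
M must fall between 2 and 3 — holds.
M must be scheduled before Z — holds.
The deadline for X is 3 — holds.
At most 3 tasks may share a slot — holds.
F is only available from 5 onward — holds.
S has to finish before E starts — holds.
Z has to finish before F starts — holds.
Z can only go in 2 to 3 — holds.
K must fall between 2 and 4 — holds.
R has to finish before S starts — holds.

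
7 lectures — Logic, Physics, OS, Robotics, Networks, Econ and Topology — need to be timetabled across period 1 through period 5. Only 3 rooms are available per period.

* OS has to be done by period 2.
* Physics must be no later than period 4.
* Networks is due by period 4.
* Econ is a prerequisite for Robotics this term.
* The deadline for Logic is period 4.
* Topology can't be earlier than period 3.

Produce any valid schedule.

Topology=period 3, Econ=period 2, Physics=period 1, Robotics=period 3, Networks=period 2, Logic=period 1, OS=period 1

Checking: Econ(period 2) before Robotics(period 3); Topology=period 3 in [period 3,period 5]; OS=period 1 in [period 1,period 2]; Physics=period 1 in [period 1,period 4]; Networks=period 2 in [period 1,period 4]; Logic=period 1 in [period 1,period 4]; max 3 per period (cap 3).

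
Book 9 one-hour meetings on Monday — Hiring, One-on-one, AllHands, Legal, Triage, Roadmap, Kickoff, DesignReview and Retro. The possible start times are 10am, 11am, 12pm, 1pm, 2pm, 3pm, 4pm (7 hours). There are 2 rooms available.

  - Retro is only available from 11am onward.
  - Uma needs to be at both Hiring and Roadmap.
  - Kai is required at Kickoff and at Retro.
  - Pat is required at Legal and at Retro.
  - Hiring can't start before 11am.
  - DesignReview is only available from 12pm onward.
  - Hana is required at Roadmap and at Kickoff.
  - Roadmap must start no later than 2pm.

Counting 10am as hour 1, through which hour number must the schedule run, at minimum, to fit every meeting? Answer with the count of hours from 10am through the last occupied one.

With at most 2 per hour and 9 meetings, at least 5 hours are needed.
DesignReview can't be placed before 12pm — that is hour 3 counting from 10am — so the schedule must run through at least 3 hours.
5 works (last occupied hour: 2pm): for example Legal in 12pm, DesignReview in 12pm, Kickoff in 2pm, One-on-one in 10am, Triage in 1pm, AllHands in 10am, Retro in 11am, Roadmap in 1pm, Hiring in 11am.

5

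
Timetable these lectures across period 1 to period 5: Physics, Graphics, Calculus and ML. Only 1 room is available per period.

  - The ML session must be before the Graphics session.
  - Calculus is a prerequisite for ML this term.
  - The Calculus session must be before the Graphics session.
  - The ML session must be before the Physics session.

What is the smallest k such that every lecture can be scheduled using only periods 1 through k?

4 periods

The precedence chain requires at least 3 distinct periods.
With at most 1 per period and 4 lectures, at least 4 periods are needed.
4 works (last occupied period: period 4): for example Calculus -> period 1, Graphics -> period 3, Physics -> period 4, ML -> period 2.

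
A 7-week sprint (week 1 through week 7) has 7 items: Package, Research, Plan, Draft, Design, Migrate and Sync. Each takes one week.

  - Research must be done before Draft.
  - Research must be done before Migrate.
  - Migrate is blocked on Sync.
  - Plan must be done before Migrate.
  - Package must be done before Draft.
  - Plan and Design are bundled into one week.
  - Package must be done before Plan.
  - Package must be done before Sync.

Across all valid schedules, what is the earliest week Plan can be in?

Precedence pushes Plan to at least week 2; downstream work caps Plan at week 6.
Plan at week 2 is achievable: Draft -> week 2; Research -> week 1; Package -> week 1; Plan -> week 2; Migrate -> week 3; Sync -> week 2; Design -> week 2.

week 2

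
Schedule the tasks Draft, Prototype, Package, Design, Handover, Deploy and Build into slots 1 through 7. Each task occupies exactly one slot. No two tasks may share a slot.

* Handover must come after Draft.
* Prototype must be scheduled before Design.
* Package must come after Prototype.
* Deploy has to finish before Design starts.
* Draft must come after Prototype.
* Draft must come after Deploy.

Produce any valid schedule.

Build -> 7; Draft -> 3; Handover -> 6; Design -> 4; Deploy -> 2; Package -> 5; Prototype -> 1

Checking: Prototype(1) before Draft(3); Deploy(2) before Draft(3); Prototype(1) before Design(4); Draft(3) before Handover(6); Deploy(2) before Design(4); Prototype(1) before Package(5); max 1 per slot (cap 1).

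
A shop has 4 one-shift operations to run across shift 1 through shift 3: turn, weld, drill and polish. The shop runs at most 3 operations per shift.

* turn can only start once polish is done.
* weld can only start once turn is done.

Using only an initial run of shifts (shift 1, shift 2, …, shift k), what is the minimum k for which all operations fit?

3

The precedence chain requires at least 3 distinct shifts.
With at most 3 per shift and 4 operations, at least 2 shifts are needed.
3 works (last occupied shift: shift 3): for example turn -> shift 2; weld -> shift 3; drill -> shift 1; polish -> shift 1.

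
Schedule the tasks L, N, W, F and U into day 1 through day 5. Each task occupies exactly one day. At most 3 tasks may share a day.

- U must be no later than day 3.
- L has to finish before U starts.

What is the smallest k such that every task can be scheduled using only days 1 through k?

2 days

The precedence chain requires at least 2 distinct days.
With at most 3 per day and 5 tasks, at least 2 days are needed.
2 works (last occupied day: day 2): for example U=day 2, L=day 1, W=day 1, F=day 2, N=day 1.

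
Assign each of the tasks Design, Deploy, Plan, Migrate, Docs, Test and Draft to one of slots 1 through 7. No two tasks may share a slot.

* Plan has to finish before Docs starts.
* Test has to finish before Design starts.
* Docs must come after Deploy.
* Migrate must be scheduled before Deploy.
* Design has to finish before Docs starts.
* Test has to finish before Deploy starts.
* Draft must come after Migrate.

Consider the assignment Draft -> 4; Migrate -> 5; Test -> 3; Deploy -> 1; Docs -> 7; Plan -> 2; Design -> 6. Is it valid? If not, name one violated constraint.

Invalid. Migrate must be scheduled before Deploy.

Migrate must be scheduled before Deploy — violated.
Test has to finish before Design starts — holds.
Draft must come after Migrate — violated.
Plan has to finish before Docs starts — holds.
No two tasks may share a slot — holds.
Design has to finish before Docs starts — holds.
Docs must come after Deploy — holds.
Test has to finish before Deploy starts — violated.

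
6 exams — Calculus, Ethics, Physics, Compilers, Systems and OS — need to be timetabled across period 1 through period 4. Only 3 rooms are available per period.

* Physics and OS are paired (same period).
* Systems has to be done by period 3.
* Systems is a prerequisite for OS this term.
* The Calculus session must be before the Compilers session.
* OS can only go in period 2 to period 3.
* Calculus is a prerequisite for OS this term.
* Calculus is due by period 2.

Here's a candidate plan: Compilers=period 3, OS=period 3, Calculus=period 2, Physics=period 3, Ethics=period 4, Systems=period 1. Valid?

Systems is a prerequisite for OS this term — holds.
Calculus is due by period 2 — holds.
OS can only go in period 2 to period 3 — holds.
The Calculus session must be before the Compilers session — holds.
Only 3 rooms are available per period — holds.
Calculus is a prerequisite for OS this term — holds.
Systems has to be done by period 3 — holds.
Physics and OS are paired (same period) — holds.

Yes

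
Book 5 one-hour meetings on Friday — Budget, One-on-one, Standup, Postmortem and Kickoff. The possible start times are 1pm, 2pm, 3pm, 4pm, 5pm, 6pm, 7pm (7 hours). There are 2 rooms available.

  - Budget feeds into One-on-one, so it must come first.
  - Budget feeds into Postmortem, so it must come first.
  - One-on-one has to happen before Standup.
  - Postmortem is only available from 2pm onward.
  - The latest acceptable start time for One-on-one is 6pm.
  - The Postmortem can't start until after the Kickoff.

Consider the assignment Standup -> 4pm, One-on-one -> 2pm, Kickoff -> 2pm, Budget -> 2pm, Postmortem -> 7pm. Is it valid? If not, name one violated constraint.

Invalid. There are 2 rooms available.

Budget feeds into Postmortem, so it must come first — holds.
The latest acceptable start time for One-on-one is 6pm — holds.
The Postmortem can't start until after the Kickoff — holds.
Postmortem is only available from 2pm onward — holds.
One-on-one has to happen before Standup — holds.
There are 2 rooms available — violated.
Budget feeds into One-on-one, so it must come first — violated.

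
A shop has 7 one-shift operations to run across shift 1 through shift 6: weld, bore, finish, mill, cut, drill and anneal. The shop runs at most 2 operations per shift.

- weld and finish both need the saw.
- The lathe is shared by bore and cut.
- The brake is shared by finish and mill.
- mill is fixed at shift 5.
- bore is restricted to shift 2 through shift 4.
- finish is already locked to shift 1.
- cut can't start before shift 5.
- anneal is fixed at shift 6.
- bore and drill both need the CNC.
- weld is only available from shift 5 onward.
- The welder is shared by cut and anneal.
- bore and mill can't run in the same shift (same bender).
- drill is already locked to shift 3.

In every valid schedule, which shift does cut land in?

cut's window is shift 5–shift 6.
anneal is fixed at shift 6, and cut can't share a shift with anneal.
So cut must be shift 5.

shift 5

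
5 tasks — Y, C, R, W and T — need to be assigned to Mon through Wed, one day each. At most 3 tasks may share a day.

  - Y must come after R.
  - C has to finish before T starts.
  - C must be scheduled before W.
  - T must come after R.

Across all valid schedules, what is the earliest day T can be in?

Precedence pushes T to at least Tue.
T at Tue is achievable: R in Mon, C in Mon, T in Tue, W in Tue, Y in Tue.

Tue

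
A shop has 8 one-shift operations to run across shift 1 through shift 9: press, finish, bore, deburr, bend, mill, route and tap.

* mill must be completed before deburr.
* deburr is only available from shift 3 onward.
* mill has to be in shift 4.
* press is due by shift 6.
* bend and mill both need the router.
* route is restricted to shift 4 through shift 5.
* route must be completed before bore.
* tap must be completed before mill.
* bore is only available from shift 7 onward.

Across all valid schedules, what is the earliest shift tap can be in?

Downstream work caps tap at shift 3.
tap at shift 1 is achievable: bend -> shift 1, tap -> shift 1, finish -> shift 1, deburr -> shift 5, mill -> shift 4, bore -> shift 7, route -> shift 4, press -> shift 1.

shift 1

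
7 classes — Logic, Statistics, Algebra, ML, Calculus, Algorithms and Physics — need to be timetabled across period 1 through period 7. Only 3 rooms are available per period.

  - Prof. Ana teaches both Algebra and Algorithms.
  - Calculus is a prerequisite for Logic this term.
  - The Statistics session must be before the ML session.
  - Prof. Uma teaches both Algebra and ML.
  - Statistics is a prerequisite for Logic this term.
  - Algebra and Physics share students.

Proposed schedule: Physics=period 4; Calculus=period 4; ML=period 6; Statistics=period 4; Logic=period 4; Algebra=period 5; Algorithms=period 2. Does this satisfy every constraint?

Statistics is a prerequisite for Logic this term — violated.
Prof. Uma teaches both Algebra and ML — holds.
The Statistics session must be before the ML session — holds.
Only 3 rooms are available per period — violated.
Prof. Ana teaches both Algebra and Algorithms — holds.
Calculus is a prerequisite for Logic this term — violated.
Algebra and Physics share students — holds.

Invalid. Only 3 rooms are available per period.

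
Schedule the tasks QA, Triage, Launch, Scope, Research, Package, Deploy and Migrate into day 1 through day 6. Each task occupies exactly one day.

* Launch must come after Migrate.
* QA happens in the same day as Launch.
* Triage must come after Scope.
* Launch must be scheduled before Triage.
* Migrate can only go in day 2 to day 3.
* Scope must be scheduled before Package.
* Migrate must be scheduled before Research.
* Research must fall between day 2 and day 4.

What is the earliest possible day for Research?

Research is available from day 2; precedence pushes Research to at least day 3; Research's own window allows nothing later than day 4.
Research at day 3 is achievable: Deploy in day 1, Launch in day 3, QA in day 3, Migrate in day 2, Research in day 3, Triage in day 4, Scope in day 1, Package in day 2.

day 3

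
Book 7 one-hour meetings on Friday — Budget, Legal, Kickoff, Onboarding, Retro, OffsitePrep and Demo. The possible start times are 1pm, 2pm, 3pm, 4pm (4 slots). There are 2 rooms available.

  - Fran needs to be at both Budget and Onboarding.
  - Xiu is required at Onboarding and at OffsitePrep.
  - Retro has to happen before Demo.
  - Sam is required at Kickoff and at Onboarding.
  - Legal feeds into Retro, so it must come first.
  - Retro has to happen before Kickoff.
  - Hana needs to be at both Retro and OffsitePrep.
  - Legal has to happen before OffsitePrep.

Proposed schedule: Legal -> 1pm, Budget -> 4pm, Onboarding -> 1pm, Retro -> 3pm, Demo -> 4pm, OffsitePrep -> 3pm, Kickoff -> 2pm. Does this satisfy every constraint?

Invalid. Retro has to happen before Kickoff.

Retro has to happen before Kickoff — violated.
Xiu is required at Onboarding and at OffsitePrep — holds.
Retro has to happen before Demo — holds.
Legal has to happen before OffsitePrep — holds.
There are 2 rooms available — holds.
Hana needs to be at both Retro and OffsitePrep — violated.
Sam is required at Kickoff and at Onboarding — holds.
Fran needs to be at both Budget and Onboarding — holds.
Legal feeds into Retro, so it must come first — holds.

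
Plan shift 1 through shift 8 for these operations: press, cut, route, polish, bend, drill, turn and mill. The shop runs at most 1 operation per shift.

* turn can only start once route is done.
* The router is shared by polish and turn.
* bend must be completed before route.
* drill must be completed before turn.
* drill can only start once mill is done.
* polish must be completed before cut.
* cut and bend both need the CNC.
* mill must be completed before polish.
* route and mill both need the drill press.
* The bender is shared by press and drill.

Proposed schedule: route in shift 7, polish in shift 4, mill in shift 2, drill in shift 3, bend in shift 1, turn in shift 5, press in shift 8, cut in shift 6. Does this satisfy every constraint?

The router is shared by polish and turn — holds.
The shop runs at most 1 operation per shift — holds.
mill must be completed before polish — holds.
turn can only start once route is done — violated.
drill can only start once mill is done — holds.
The bender is shared by press and drill — holds.
polish must be completed before cut — holds.
route and mill both need the drill press — holds.
drill must be completed before turn — holds.
bend must be completed before route — holds.
cut and bend both need the CNC — holds.

No — it violates: turn can only start once route is done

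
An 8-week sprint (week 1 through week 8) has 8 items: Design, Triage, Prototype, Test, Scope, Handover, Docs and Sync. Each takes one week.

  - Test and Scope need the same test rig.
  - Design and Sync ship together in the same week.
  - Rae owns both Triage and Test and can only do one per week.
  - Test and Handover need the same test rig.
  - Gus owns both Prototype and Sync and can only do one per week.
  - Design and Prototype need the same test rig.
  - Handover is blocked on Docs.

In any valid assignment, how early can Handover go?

Precedence pushes Handover to at least week 2.
Handover at week 2 is achievable: Design in week 1; Triage in week 1; Test in week 3; Handover in week 2; Prototype in week 2; Sync in week 1; Scope in week 1; Docs in week 1.

week 2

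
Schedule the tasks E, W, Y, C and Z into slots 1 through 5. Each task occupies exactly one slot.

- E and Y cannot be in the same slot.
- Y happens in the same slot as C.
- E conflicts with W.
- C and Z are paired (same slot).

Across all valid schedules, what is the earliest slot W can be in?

W at 1 is achievable: C in 1; W in 1; Y in 1; Z in 1; E in 2.

1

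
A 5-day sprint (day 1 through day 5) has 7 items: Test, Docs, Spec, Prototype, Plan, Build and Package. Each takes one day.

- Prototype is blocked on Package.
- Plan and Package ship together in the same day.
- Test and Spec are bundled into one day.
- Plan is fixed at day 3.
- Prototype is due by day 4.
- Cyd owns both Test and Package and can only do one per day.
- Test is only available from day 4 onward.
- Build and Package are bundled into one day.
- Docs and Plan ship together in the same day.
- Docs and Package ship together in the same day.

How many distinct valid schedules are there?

2

Enumerating: Prototype in day 4; Test in day 4; Plan in day 3; Build in day 3; Spec in day 4; Package in day 3; Docs in day 3 | Build=day 3, Test=day 5, Spec=day 5, Plan=day 3, Docs=day 3, Prototype=day 4, Package=day 3.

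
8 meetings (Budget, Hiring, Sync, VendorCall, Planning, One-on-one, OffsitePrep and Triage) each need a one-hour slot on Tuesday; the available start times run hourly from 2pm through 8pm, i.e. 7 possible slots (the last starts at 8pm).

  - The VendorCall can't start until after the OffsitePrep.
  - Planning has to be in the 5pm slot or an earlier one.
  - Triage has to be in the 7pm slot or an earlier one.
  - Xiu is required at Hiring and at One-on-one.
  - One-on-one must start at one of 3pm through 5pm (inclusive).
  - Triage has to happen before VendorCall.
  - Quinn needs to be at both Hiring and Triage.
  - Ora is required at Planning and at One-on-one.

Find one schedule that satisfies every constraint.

VendorCall in 3pm; Triage in 2pm; Budget in 2pm; OffsitePrep in 2pm; Planning in 2pm; One-on-one in 3pm; Hiring in 4pm; Sync in 2pm

Checking: OffsitePrep(2pm) before VendorCall(3pm); Triage(2pm) before VendorCall(3pm); Planning(2pm) != One-on-one(3pm); Hiring(4pm) != One-on-one(3pm); Hiring(4pm) != Triage(2pm); Planning=2pm in [2pm,5pm]; One-on-one=3pm in [3pm,5pm]; Triage=2pm in [2pm,7pm].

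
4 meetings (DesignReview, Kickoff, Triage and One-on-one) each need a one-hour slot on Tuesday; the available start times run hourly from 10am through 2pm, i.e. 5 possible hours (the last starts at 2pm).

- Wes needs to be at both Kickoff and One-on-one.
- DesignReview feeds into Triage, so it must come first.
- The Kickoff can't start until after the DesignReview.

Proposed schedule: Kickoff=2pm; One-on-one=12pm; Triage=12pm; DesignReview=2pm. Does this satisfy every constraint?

The Kickoff can't start until after the DesignReview — violated.
Wes needs to be at both Kickoff and One-on-one — holds.
DesignReview feeds into Triage, so it must come first — violated.

Invalid. DesignReview feeds into Triage, so it must come first.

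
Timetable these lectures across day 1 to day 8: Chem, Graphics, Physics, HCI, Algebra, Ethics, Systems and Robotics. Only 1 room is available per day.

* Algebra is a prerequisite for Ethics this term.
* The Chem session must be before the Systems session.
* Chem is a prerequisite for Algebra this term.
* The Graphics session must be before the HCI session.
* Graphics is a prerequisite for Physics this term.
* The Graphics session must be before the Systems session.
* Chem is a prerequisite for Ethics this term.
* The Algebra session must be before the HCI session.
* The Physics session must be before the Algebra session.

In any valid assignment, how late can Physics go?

Precedence pushes Physics to at least day 2; downstream work caps Physics at day 6.
Physics at day 5 is achievable: Graphics in day 2; Systems in day 3; Ethics in day 8; Robotics in day 4; HCI in day 7; Algebra in day 6; Physics in day 5; Chem in day 1.
Nothing later works — the capacity limit rule out every day after day 5.

day 5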